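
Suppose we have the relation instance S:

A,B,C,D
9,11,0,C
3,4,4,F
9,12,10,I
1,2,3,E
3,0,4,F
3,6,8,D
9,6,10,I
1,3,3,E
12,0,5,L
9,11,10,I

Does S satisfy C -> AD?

C=0: 1 row → {A,D} = (9, C) ✓
C=4: 2 rows → {A,D} = (3, F), (3, F) ✓
C=10: 3 rows → {A,D} = (9, I), (9, I), (9, I) ✓
C=3: 2 rows → {A,D} = (1, E), (1, E) ✓
C=8: 1 row → {A,D} = (3, D) ✓
C=5: 1 row → {A,D} = (12, L) ✓
Every C value is associated with a single AD value, so C -> AD holds.

Yes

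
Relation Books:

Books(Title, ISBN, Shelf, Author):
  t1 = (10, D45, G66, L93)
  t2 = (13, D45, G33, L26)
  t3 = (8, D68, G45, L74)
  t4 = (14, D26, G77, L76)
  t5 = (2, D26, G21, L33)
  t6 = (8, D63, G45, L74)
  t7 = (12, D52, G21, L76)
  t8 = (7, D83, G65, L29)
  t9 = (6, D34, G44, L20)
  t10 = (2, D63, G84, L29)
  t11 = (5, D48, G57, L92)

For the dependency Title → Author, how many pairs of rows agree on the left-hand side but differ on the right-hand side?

Title=8: all 2 rows agree on Author — 0 pairs.
Title=2: violating pairs (5,10) — 1 pair.

1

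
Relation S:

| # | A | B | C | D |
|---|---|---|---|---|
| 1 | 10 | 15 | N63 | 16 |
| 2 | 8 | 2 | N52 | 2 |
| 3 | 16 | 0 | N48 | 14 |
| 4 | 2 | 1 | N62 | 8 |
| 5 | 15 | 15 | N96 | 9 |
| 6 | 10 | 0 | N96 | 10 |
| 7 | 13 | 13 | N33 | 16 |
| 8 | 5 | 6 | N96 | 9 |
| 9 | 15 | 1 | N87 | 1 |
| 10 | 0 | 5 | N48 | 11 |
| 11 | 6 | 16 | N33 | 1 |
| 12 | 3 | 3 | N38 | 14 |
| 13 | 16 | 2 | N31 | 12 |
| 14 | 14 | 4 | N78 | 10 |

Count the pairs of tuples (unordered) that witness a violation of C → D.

4

C=N48: violating pairs (3,10) — 1 pair.
C=N96: violating pairs (5,6), (6,8) — 2 pairs.
C=N33: violating pairs (7,11) — 1 pair.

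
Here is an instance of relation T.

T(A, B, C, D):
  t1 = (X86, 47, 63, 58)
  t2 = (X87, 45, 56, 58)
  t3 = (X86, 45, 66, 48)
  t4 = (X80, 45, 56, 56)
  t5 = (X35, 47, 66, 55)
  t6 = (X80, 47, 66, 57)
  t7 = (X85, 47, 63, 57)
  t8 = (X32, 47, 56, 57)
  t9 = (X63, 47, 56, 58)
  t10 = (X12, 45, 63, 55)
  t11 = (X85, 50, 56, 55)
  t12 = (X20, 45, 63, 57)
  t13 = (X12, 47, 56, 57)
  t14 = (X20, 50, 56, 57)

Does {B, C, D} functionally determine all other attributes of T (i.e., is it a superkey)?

No

Rows 8 and 13 have the same {B, C, D} value (B=47, C=56, D=57) but are distinct tuples, so {B, C, D} does not determine every attribute — not a superkey.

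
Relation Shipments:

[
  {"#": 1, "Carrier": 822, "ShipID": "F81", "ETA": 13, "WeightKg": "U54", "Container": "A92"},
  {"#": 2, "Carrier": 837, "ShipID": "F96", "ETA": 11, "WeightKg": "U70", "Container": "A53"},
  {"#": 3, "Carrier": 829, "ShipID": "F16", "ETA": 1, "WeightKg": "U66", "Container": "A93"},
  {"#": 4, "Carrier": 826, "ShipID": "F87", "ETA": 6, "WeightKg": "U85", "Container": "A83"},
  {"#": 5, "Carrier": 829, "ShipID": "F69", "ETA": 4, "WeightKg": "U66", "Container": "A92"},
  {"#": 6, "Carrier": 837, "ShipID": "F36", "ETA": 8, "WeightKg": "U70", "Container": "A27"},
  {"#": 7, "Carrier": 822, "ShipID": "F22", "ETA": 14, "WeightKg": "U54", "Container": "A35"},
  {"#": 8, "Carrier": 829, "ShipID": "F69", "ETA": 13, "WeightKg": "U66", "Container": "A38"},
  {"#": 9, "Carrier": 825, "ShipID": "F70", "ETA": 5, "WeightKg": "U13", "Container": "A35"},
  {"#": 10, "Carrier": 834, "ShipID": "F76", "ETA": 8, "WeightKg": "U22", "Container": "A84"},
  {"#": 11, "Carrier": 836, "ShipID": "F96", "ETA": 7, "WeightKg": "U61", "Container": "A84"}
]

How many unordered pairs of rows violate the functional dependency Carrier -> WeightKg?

0

Carrier=822: all 2 rows agree on WeightKg — 0 pairs.
Carrier=837: all 2 rows agree on WeightKg — 0 pairs.
Carrier=829: all 3 rows agree on WeightKg — 0 pairs.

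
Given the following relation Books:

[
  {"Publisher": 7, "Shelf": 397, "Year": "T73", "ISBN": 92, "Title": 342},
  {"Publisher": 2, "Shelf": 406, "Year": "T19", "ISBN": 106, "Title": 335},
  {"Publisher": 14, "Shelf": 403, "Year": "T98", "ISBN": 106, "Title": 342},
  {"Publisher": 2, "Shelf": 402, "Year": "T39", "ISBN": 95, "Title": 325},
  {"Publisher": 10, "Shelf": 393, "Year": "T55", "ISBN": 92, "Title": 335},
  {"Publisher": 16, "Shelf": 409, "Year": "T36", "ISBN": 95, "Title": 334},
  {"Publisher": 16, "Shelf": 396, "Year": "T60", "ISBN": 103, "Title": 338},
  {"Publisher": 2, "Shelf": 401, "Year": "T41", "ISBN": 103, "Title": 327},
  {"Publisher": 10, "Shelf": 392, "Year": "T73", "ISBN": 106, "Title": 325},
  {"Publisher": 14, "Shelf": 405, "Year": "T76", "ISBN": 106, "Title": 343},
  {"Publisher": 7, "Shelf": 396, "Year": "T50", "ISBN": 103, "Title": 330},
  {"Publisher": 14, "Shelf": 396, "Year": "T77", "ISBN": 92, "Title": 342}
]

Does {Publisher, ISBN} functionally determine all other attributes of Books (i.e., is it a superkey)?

Two distinct rows share (Publisher=14, ISBN=106), so {Publisher, ISBN} does not determine every attribute — not a superkey.

No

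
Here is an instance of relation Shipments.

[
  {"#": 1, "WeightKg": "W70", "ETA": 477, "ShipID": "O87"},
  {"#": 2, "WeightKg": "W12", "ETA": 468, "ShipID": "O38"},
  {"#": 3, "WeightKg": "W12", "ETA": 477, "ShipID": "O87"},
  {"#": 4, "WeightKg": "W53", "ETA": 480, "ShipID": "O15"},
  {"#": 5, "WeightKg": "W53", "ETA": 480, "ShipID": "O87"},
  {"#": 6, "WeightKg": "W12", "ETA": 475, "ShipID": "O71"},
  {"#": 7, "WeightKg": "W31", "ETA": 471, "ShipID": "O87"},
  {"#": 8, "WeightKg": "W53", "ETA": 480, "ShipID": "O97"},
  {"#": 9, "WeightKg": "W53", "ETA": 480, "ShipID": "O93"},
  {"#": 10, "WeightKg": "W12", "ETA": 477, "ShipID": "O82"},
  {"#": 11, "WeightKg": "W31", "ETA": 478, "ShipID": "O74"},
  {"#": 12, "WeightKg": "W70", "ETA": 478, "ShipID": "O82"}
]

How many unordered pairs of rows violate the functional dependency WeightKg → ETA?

7

WeightKg=W70: violating pairs (1,12) — 1 pair.
WeightKg=W12: violating pairs (2,3), (2,6), (2,10), (3,6), (6,10) — 5 pairs.
WeightKg=W53: all 4 rows agree on ETA — 0 pairs.
WeightKg=W31: violating pairs (7,11) — 1 pair.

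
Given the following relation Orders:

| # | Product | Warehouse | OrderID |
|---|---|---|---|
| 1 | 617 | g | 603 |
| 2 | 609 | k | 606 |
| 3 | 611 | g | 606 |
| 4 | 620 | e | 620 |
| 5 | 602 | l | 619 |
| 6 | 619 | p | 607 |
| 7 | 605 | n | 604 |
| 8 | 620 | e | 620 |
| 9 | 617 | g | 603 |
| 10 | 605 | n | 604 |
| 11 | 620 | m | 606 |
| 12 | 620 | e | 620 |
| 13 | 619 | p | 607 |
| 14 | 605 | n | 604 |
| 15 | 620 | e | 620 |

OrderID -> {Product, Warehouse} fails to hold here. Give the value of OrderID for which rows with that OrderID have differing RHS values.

606

OrderID=603: rows 1, 9 → {Product,Warehouse} = (617, g), (617, g) ✓
OrderID=606: rows 2, 3, 11 → {Product,Warehouse} takes values {(609, k), (611, g), (620, m)} — violation
OrderID=620: rows 4, 8, 12, 15 → {Product,Warehouse} = (620, e), (620, e), (620, e), (620, e) ✓
OrderID=619: row 5 → {Product,Warehouse} = (602, l) ✓
OrderID=607: rows 6, 13 → {Product,Warehouse} = (619, p), (619, p) ✓
OrderID=604: rows 7, 10, 14 → {Product,Warehouse} = (605, n), (605, n), (605, n) ✓
The only OrderID value with inconsistent RHS is OrderID=606.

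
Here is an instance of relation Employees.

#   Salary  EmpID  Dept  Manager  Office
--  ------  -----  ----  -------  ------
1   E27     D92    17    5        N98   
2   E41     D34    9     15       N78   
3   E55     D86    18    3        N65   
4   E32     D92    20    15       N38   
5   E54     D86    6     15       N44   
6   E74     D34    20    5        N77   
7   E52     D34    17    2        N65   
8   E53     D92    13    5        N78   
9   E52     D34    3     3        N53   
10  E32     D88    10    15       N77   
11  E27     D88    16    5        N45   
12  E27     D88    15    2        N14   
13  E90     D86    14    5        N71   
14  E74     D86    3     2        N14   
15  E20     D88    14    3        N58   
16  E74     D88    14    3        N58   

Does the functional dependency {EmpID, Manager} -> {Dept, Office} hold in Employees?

No

(EmpID=D92, Manager=5): rows 1, 8 → {Dept,Office} takes values {(17, N98), (13, N78)} — violation
(EmpID=D34, Manager=15): row 2 → {Dept,Office} = (9, N78) ✓
(EmpID=D86, Manager=3): row 3 → {Dept,Office} = (18, N65) ✓
(EmpID=D92, Manager=15): row 4 → {Dept,Office} = (20, N38) ✓
(EmpID=D86, Manager=15): row 5 → {Dept,Office} = (6, N44) ✓
(EmpID=D34, Manager=5): row 6 → {Dept,Office} = (20, N77) ✓
(EmpID=D34, Manager=2): row 7 → {Dept,Office} = (17, N65) ✓
(EmpID=D34, Manager=3): row 9 → {Dept,Office} = (3, N53) ✓
(EmpID=D88, Manager=15): row 10 → {Dept,Office} = (10, N77) ✓
(EmpID=D88, Manager=5): row 11 → {Dept,Office} = (16, N45) ✓
(EmpID=D88, Manager=2): row 12 → {Dept,Office} = (15, N14) ✓
(EmpID=D86, Manager=5): row 13 → {Dept,Office} = (14, N71) ✓
(EmpID=D86, Manager=2): row 14 → {Dept,Office} = (3, N14) ✓
(EmpID=D88, Manager=3): rows 15, 16 → {Dept,Office} = (14, N58), (14, N58) ✓
Two rows agree on {EmpID, Manager} but differ on {Dept, Office}, so {EmpID, Manager} -> {Dept, Office} does not hold.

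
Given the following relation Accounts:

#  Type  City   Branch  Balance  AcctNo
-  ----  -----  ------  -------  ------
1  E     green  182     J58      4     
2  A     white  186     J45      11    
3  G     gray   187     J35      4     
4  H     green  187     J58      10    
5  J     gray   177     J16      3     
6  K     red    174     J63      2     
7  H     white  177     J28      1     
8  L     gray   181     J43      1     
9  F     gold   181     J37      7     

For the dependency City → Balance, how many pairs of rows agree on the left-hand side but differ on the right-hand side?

City=green: all 2 rows agree on Balance — 0 pairs.
City=white: violating pairs (2,7) — 1 pair.
City=gray: violating pairs (3,5), (3,8), (5,8) — 3 pairs.

4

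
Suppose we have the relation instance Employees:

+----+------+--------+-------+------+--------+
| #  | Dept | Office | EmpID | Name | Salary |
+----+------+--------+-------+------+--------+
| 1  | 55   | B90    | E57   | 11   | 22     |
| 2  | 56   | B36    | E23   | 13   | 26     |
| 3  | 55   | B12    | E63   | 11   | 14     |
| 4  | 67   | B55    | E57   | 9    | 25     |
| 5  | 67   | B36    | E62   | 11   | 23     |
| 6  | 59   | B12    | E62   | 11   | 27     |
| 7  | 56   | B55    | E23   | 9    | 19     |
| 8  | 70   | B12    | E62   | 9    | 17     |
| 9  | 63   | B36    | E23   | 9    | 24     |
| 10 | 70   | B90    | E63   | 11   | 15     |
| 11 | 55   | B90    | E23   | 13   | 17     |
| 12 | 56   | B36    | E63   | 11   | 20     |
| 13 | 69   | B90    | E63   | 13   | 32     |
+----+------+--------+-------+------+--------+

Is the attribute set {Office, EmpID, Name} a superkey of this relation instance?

Yes

All 13 rows have distinct {Office, EmpID, Name} values, so {Office, EmpID, Name} → (all attributes) holds and {Office, EmpID, Name} is a superkey.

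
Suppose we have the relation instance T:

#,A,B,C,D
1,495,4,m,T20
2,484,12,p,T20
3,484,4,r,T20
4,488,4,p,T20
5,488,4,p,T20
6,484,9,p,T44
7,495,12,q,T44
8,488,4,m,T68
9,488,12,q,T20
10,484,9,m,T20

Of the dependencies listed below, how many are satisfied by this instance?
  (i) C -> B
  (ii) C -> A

0

(i) C -> B: C=m: rows 1, 8, 10 → B takes values {4, 9} — violation; C=p: rows 2, 4, 5, 6 → B takes values {12, 4, 9} — violation — fails.
(ii) C -> A: C=m: rows 1, 8, 10 → A takes values {495, 488, 484} — violation; C=p: rows 2, 4, 5, 6 → A takes values {484, 488} — violation; C=q: rows 7, 9 → A takes values {495, 488} — violation — fails.
None of the 2 dependencies hold.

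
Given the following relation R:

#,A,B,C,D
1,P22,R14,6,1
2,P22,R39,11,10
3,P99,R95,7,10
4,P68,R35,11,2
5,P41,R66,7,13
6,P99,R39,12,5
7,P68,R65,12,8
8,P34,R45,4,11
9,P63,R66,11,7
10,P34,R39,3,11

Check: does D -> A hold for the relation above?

No

D=1: row 1 → A = P22 ✓
D=10: rows 2, 3 → A takes values {P22, P99} — violation
D=2: row 4 → A = P68 ✓
D=13: row 5 → A = P41 ✓
D=5: row 6 → A = P99 ✓
D=8: row 7 → A = P68 ✓
D=11: rows 8, 10 → A = P34, P34 ✓
D=7: row 9 → A = P63 ✓
Two rows agree on D but differ on A, so D -> A does not hold.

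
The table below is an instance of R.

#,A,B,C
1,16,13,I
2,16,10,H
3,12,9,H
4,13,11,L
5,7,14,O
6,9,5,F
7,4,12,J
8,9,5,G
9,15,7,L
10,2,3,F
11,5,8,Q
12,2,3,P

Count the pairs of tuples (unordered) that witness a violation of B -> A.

0

B=5: all 2 rows agree on A — 0 pairs.
B=3: all 2 rows agree on A — 0 pairs.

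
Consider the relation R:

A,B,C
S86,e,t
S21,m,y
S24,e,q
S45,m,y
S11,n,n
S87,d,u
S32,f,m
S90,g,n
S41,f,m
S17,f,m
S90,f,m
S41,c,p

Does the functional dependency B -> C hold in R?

No

B=e: 2 rows → C takes values {t, q} — violation
B=m: 2 rows → C = y, y ✓
B=n: 1 row → C = n ✓
B=d: 1 row → C = u ✓
B=f: 4 rows → C = m, m, m, m ✓
B=g: 1 row → C = n ✓
B=c: 1 row → C = p ✓
Two rows agree on B but differ on C, so B -> C does not hold.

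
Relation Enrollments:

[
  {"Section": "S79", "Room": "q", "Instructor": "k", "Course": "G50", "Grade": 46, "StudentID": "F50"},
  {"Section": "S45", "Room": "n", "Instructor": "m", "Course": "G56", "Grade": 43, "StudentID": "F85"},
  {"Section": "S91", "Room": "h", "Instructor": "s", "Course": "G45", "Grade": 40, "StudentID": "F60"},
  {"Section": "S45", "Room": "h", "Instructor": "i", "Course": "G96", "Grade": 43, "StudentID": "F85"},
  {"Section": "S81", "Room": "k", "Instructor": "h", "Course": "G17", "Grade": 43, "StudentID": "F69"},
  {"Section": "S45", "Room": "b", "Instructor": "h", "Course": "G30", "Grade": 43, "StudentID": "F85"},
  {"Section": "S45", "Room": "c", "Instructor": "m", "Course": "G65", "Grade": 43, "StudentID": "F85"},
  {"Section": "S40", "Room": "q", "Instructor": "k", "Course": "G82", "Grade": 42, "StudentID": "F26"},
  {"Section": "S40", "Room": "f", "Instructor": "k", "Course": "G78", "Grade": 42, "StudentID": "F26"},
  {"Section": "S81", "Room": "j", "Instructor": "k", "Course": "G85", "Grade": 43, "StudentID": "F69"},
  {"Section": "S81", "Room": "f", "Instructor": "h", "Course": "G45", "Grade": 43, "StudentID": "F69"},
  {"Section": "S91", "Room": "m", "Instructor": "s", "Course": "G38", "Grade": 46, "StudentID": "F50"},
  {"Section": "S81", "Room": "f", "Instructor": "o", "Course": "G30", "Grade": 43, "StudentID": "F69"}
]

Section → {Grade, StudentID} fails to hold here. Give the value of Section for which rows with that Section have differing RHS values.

Section=S79: 1 row → {Grade,StudentID} = (46, F50) ✓
Section=S45: 4 rows → {Grade,StudentID} = (43, F85), (43, F85), (43, F85), (43, F85) ✓
Section=S91: 2 rows → {Grade,StudentID} takes values {(40, F60), (46, F50)} — violation
Section=S81: 4 rows → {Grade,StudentID} = (43, F69), (43, F69), (43, F69), (43, F69) ✓
Section=S40: 2 rows → {Grade,StudentID} = (42, F26), (42, F26) ✓
The only Section value with inconsistent RHS is Section=S91.

S91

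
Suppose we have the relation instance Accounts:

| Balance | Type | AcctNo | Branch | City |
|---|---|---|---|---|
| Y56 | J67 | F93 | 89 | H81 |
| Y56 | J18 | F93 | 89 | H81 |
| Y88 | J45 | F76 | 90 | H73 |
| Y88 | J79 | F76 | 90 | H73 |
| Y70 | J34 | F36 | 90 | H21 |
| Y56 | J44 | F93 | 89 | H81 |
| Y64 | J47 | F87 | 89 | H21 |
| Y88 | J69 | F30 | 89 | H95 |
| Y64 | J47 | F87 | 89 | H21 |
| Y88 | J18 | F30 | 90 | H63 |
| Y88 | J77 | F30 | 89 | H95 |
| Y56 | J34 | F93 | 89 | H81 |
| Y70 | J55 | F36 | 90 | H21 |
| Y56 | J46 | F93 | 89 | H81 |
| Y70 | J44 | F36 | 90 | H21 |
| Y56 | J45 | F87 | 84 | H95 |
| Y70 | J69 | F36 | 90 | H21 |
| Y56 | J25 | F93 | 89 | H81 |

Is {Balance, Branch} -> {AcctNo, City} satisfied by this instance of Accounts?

(Balance=Y56, Branch=89): 6 rows → {AcctNo,City} = (F93, H81), (F93, H81), (F93, H81), (F93, H81), (F93, H81), (F93, H81) ✓
(Balance=Y88, Branch=90): 3 rows → {AcctNo,City} takes values {(F76, H73), (F30, H63)} — violation
(Balance=Y70, Branch=90): 4 rows → {AcctNo,City} = (F36, H21), (F36, H21), (F36, H21), (F36, H21) ✓
(Balance=Y64, Branch=89): 2 rows → {AcctNo,City} = (F87, H21), (F87, H21) ✓
(Balance=Y88, Branch=89): 2 rows → {AcctNo,City} = (F30, H95), (F30, H95) ✓
(Balance=Y56, Branch=84): 1 row → {AcctNo,City} = (F87, H95) ✓
Two rows agree on {Balance, Branch} but differ on {AcctNo, City}, so {Balance, Branch} -> {AcctNo, City} does not hold.

No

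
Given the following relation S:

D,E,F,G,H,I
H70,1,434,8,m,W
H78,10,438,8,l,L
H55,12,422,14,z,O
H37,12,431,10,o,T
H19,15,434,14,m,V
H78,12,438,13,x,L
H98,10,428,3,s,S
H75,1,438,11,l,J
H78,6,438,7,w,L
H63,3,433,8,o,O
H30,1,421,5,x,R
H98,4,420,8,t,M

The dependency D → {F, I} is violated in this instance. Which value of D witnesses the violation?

H98

D=H70: 1 row → {F,I} = (434, W) ✓
D=H78: 3 rows → {F,I} = (438, L), (438, L), (438, L) ✓
D=H55: 1 row → {F,I} = (422, O) ✓
D=H37: 1 row → {F,I} = (431, T) ✓
D=H19: 1 row → {F,I} = (434, V) ✓
D=H98: 2 rows → {F,I} takes values {(428, S), (420, M)} — violation
D=H75: 1 row → {F,I} = (438, J) ✓
D=H63: 1 row → {F,I} = (433, O) ✓
D=H30: 1 row → {F,I} = (421, R) ✓
The only D value with inconsistent RHS is D=H98.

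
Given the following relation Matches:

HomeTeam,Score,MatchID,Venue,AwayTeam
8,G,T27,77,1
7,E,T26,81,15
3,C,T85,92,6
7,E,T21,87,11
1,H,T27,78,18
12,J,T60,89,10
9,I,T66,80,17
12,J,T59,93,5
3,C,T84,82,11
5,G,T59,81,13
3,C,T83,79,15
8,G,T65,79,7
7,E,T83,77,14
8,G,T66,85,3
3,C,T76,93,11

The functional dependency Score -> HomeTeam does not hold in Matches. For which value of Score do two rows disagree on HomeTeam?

Score=G: 4 rows → HomeTeam takes values {8, 5} — violation
Score=E: 3 rows → HomeTeam = 7, 7, 7 ✓
Score=C: 4 rows → HomeTeam = 3, 3, 3, 3 ✓
Score=H: 1 row → HomeTeam = 1 ✓
Score=J: 2 rows → HomeTeam = 12, 12 ✓
Score=I: 1 row → HomeTeam = 9 ✓
The only Score value with inconsistent HomeTeam is Score=G.

G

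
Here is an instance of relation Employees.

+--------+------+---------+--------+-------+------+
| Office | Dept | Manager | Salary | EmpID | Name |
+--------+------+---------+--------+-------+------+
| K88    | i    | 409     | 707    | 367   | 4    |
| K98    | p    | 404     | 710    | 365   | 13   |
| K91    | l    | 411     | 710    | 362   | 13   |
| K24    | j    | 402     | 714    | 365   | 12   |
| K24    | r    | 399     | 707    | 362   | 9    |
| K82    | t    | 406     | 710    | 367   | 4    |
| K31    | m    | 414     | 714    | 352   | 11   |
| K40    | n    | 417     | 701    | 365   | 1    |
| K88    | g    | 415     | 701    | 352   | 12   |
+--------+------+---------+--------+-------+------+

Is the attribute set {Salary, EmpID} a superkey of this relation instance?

Yes

All 9 rows have distinct {Salary, EmpID} values, so {Salary, EmpID} → (all attributes) holds and {Salary, EmpID} is a superkey.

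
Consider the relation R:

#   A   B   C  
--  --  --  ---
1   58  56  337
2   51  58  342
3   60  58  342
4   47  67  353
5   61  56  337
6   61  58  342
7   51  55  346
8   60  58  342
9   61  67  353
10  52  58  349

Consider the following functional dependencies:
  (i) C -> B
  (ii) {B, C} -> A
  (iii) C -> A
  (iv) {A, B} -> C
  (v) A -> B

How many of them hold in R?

(i) C -> B: every LHS value maps to a single RHS value — holds.
(ii) {B, C} -> A: (B=56, C=337): rows 1, 5 → A takes values {58, 61} — violation; (B=58, C=342): rows 2, 3, 6, 8 → A takes values {51, 60, 61} — violation; (B=67, C=353): rows 4, 9 → A takes values {47, 61} — violation — fails.
(iii) C -> A: C=337: rows 1, 5 → A takes values {58, 61} — violation; C=342: rows 2, 3, 6, 8 → A takes values {51, 60, 61} — violation; C=353: rows 4, 9 → A takes values {47, 61} — violation — fails.
(iv) {A, B} -> C: every LHS value maps to a single RHS value — holds.
(v) A -> B: A=51: rows 2, 7 → B takes values {58, 55} — violation; A=61: rows 5, 6, 9 → B takes values {56, 58, 67} — violation — fails.
2 of the 5 dependencies hold.

2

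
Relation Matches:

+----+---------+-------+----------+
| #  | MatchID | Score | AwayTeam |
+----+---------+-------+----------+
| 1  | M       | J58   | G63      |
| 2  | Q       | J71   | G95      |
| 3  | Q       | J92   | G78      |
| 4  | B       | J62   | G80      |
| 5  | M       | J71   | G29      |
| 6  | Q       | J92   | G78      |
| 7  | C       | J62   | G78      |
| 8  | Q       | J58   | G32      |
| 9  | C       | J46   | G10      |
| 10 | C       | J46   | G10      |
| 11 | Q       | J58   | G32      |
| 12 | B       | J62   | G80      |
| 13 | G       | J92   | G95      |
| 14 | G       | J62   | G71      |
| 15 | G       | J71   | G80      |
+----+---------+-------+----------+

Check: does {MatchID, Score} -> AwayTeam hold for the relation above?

Yes

(MatchID=M, Score=J58): row 1 → AwayTeam = G63 ✓
(MatchID=Q, Score=J71): row 2 → AwayTeam = G95 ✓
(MatchID=Q, Score=J92): rows 3, 6 → AwayTeam = G78, G78 ✓
(MatchID=B, Score=J62): rows 4, 12 → AwayTeam = G80, G80 ✓
(MatchID=M, Score=J71): row 5 → AwayTeam = G29 ✓
(MatchID=C, Score=J62): row 7 → AwayTeam = G78 ✓
(MatchID=Q, Score=J58): rows 8, 11 → AwayTeam = G32, G32 ✓
(MatchID=C, Score=J46): rows 9, 10 → AwayTeam = G10, G10 ✓
(MatchID=G, Score=J92): row 13 → AwayTeam = G95 ✓
(MatchID=G, Score=J62): row 14 → AwayTeam = G71 ✓
(MatchID=G, Score=J71): row 15 → AwayTeam = G80 ✓
Every {MatchID, Score} value is associated with a single AwayTeam value, so {MatchID, Score} -> AwayTeam holds.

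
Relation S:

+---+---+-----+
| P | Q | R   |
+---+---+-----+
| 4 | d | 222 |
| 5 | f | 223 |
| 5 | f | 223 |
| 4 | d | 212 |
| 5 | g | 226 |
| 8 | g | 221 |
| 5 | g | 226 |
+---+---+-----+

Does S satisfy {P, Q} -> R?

(P=4, Q=d): 2 rows → R takes values {222, 212} — violation
(P=5, Q=f): 2 rows → R = 223, 223 ✓
(P=5, Q=g): 2 rows → R = 226, 226 ✓
(P=8, Q=g): 1 row → R = 221 ✓
Two rows agree on {P, Q} but differ on R, so {P, Q} -> R does not hold.

No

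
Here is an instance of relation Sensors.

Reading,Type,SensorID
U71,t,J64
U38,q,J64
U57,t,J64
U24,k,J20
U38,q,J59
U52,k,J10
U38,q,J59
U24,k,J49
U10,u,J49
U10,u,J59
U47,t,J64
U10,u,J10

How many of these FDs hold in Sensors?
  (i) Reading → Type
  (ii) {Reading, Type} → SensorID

(i) Reading → Type: every LHS value maps to a single RHS value — holds.
(ii) {Reading, Type} → SensorID: (Reading=U38, Type=q): 3 rows → SensorID takes values {J64, J59} — violation; (Reading=U24, Type=k): 2 rows → SensorID takes values {J20, J49} — violation; (Reading=U10, Type=u): 3 rows → SensorID takes values {J49, J59, J10} — violation — fails.
1 of the 2 dependencies holds.

1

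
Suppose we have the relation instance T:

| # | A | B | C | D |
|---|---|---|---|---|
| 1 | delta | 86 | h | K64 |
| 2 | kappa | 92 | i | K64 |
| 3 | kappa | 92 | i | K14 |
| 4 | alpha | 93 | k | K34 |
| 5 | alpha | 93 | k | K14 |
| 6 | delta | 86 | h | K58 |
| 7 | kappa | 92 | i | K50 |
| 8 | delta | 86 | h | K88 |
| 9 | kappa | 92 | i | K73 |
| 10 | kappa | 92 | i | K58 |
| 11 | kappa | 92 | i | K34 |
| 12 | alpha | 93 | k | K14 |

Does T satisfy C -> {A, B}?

Yes

C=h: rows 1, 6, 8 → {A,B} = (delta, 86), (delta, 86), (delta, 86) ✓
C=i: rows 2, 3, 7, 9, 10, 11 → {A,B} = (kappa, 92), (kappa, 92), (kappa, 92), (kappa, 92), (kappa, 92), (kappa, 92) ✓
C=k: rows 4, 5, 12 → {A,B} = (alpha, 93), (alpha, 93), (alpha, 93) ✓
Every C value is associated with a single {A, B} value, so C -> {A, B} holds.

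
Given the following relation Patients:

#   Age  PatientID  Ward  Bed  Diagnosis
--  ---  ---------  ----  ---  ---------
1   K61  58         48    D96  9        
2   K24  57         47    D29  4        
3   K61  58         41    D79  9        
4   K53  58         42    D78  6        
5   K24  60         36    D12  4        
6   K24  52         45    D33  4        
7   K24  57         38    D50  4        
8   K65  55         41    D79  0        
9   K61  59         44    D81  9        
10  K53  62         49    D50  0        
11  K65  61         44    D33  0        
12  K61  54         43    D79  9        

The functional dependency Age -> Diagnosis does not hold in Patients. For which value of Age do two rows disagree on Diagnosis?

Age=K61: rows 1, 3, 9, 12 → Diagnosis = 9, 9, 9, 9 ✓
Age=K24: rows 2, 5, 6, 7 → Diagnosis = 4, 4, 4, 4 ✓
Age=K53: rows 4, 10 → Diagnosis takes values {6, 0} — violation
Age=K65: rows 8, 11 → Diagnosis = 0, 0 ✓
The only Age value with inconsistent Diagnosis is Age=K53.

K53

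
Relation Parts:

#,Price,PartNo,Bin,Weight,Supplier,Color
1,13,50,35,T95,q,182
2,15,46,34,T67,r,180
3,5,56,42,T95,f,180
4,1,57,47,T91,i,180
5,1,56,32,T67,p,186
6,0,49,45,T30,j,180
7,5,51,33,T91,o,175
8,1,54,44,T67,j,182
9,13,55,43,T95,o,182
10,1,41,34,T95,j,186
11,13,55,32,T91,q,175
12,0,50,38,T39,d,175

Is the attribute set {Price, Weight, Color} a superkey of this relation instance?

No

Rows 1 and 9 have the same {Price, Weight, Color} value (Price=13, Weight=T95, Color=182) but are distinct tuples, so {Price, Weight, Color} does not determine every attribute — not a superkey.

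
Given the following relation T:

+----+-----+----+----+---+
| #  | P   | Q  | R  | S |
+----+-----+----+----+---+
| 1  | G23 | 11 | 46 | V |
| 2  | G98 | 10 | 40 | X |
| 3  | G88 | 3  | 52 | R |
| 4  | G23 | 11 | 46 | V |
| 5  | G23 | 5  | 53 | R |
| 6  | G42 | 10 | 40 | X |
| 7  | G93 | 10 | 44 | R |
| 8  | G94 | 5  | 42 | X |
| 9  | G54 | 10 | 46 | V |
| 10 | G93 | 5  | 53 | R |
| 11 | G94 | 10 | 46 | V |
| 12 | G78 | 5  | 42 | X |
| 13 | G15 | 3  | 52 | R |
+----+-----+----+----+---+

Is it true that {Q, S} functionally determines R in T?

(Q=11, S=V): rows 1, 4 → R = 46, 46 ✓
(Q=10, S=X): rows 2, 6 → R = 40, 40 ✓
(Q=3, S=R): rows 3, 13 → R = 52, 52 ✓
(Q=5, S=R): rows 5, 10 → R = 53, 53 ✓
(Q=10, S=R): row 7 → R = 44 ✓
(Q=5, S=X): rows 8, 12 → R = 42, 42 ✓
(Q=10, S=V): rows 9, 11 → R = 46, 46 ✓
Every {Q, S} value is associated with a single R value, so {Q, S} → R holds.

Yes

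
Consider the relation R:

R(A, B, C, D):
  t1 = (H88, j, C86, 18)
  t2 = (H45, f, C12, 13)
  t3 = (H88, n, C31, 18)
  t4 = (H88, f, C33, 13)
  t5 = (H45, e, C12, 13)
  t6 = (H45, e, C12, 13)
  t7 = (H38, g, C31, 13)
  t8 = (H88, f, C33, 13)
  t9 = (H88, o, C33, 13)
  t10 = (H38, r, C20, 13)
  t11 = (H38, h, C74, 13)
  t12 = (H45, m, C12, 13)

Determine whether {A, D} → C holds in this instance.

(A=H88, D=18): rows 1, 3 → C takes values {C86, C31} — violation
(A=H45, D=13): rows 2, 5, 6, 12 → C = C12, C12, C12, C12 ✓
(A=H88, D=13): rows 4, 8, 9 → C = C33, C33, C33 ✓
(A=H38, D=13): rows 7, 10, 11 → C takes values {C31, C20, C74} — violation
Two rows agree on {A, D} but differ on C, so {A, D} → C does not hold.

No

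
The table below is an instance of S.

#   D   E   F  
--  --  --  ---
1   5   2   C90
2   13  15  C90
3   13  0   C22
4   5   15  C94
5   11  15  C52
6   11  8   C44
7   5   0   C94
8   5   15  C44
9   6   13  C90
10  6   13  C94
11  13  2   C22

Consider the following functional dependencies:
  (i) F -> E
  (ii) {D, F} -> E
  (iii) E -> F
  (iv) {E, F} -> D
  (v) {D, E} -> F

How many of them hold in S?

1

(i) F -> E: F=C90: rows 1, 2, 9 → E takes values {2, 15, 13} — violation; F=C22: rows 3, 11 → E takes values {0, 2} — violation; F=C94: rows 4, 7, 10 → E takes values {15, 0, 13} — violation; F=C44: rows 6, 8 → E takes values {8, 15} — violation — fails.
(ii) {D, F} -> E: (D=13, F=C22): rows 3, 11 → E takes values {0, 2} — violation; (D=5, F=C94): rows 4, 7 → E takes values {15, 0} — violation — fails.
(iii) E -> F: E=2: rows 1, 11 → F takes values {C90, C22} — violation; E=15: rows 2, 4, 5, 8 → F takes values {C90, C94, C52, C44} — violation; E=0: rows 3, 7 → F takes values {C22, C94} — violation; E=13: rows 9, 10 → F takes values {C90, C94} — violation — fails.
(iv) {E, F} -> D: every LHS value maps to a single RHS value — holds.
(v) {D, E} -> F: (D=5, E=15): rows 4, 8 → F takes values {C94, C44} — violation; (D=6, E=13): rows 9, 10 → F takes values {C90, C94} — violation — fails.
1 of the 5 dependencies holds.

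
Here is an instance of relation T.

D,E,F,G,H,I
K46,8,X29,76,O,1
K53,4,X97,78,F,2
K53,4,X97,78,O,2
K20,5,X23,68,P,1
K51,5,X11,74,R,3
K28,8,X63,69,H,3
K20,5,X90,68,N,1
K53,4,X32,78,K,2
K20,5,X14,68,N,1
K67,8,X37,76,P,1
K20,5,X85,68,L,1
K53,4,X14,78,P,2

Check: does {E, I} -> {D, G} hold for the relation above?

(E=8, I=1): 2 rows → {D,G} takes values {(K46, 76), (K67, 76)} — violation
(E=4, I=2): 4 rows → {D,G} = (K53, 78), (K53, 78), (K53, 78), (K53, 78) ✓
(E=5, I=1): 4 rows → {D,G} = (K20, 68), (K20, 68), (K20, 68), (K20, 68) ✓
(E=5, I=3): 1 row → {D,G} = (K51, 74) ✓
(E=8, I=3): 1 row → {D,G} = (K28, 69) ✓
Two rows agree on {E, I} but differ on {D, G}, so {E, I} -> {D, G} does not hold.

No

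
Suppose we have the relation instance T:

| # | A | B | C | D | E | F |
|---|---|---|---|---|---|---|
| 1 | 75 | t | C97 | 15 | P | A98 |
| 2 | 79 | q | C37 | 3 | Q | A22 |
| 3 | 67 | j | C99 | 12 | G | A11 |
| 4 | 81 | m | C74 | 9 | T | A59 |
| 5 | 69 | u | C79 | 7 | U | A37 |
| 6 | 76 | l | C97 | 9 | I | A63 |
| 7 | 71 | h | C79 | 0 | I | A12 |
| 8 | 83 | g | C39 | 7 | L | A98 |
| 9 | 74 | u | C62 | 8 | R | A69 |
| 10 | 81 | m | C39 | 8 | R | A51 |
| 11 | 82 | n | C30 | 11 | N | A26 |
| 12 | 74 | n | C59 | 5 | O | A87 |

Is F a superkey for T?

Rows 1 and 8 have the same F value F=A98 but are distinct tuples, so F does not determine every attribute — not a superkey.

No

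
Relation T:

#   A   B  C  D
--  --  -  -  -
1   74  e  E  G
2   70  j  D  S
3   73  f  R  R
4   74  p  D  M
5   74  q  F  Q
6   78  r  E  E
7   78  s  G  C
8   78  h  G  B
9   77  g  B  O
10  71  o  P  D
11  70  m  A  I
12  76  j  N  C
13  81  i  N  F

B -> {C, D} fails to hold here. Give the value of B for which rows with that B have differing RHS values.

B=e: row 1 → {C,D} = (E, G) ✓
B=j: rows 2, 12 → {C,D} takes values {(D, S), (N, C)} — violation
B=f: row 3 → {C,D} = (R, R) ✓
B=p: row 4 → {C,D} = (D, M) ✓
B=q: row 5 → {C,D} = (F, Q) ✓
B=r: row 6 → {C,D} = (E, E) ✓
B=s: row 7 → {C,D} = (G, C) ✓
B=h: row 8 → {C,D} = (G, B) ✓
B=g: row 9 → {C,D} = (B, O) ✓
B=o: row 10 → {C,D} = (P, D) ✓
B=m: row 11 → {C,D} = (A, I) ✓
B=i: row 13 → {C,D} = (N, F) ✓
The only B value with inconsistent RHS is B=j.

j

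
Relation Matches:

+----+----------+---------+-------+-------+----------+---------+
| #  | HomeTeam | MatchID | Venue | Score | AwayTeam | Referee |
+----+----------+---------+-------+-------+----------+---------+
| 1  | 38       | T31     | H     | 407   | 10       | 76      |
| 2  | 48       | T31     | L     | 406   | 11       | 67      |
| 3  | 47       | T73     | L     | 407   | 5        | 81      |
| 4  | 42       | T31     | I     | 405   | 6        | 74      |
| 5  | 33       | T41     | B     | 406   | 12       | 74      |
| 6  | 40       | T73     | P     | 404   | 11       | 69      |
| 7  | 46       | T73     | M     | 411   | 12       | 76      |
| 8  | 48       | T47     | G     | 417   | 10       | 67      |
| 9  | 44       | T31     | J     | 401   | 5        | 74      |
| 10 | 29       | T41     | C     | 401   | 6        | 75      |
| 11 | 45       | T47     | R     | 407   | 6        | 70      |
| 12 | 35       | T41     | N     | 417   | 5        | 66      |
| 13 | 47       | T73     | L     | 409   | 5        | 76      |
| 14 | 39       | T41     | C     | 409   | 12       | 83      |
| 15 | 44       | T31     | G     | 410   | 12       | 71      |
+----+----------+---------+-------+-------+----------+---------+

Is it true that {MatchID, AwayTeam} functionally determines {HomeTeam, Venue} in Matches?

No

(MatchID=T31, AwayTeam=10): row 1 → {HomeTeam,Venue} = (38, H) ✓
(MatchID=T31, AwayTeam=11): row 2 → {HomeTeam,Venue} = (48, L) ✓
(MatchID=T73, AwayTeam=5): rows 3, 13 → {HomeTeam,Venue} = (47, L), (47, L) ✓
(MatchID=T31, AwayTeam=6): row 4 → {HomeTeam,Venue} = (42, I) ✓
(MatchID=T41, AwayTeam=12): rows 5, 14 → {HomeTeam,Venue} takes values {(33, B), (39, C)} — violation
(MatchID=T73, AwayTeam=11): row 6 → {HomeTeam,Venue} = (40, P) ✓
(MatchID=T73, AwayTeam=12): row 7 → {HomeTeam,Venue} = (46, M) ✓
(MatchID=T47, AwayTeam=10): row 8 → {HomeTeam,Venue} = (48, G) ✓
(MatchID=T31, AwayTeam=5): row 9 → {HomeTeam,Venue} = (44, J) ✓
(MatchID=T41, AwayTeam=6): row 10 → {HomeTeam,Venue} = (29, C) ✓
(MatchID=T47, AwayTeam=6): row 11 → {HomeTeam,Venue} = (45, R) ✓
(MatchID=T41, AwayTeam=5): row 12 → {HomeTeam,Venue} = (35, N) ✓
(MatchID=T31, AwayTeam=12): row 15 → {HomeTeam,Venue} = (44, G) ✓
Two rows agree on {MatchID, AwayTeam} but differ on {HomeTeam, Venue}, so {MatchID, AwayTeam} → {HomeTeam, Venue} does not hold.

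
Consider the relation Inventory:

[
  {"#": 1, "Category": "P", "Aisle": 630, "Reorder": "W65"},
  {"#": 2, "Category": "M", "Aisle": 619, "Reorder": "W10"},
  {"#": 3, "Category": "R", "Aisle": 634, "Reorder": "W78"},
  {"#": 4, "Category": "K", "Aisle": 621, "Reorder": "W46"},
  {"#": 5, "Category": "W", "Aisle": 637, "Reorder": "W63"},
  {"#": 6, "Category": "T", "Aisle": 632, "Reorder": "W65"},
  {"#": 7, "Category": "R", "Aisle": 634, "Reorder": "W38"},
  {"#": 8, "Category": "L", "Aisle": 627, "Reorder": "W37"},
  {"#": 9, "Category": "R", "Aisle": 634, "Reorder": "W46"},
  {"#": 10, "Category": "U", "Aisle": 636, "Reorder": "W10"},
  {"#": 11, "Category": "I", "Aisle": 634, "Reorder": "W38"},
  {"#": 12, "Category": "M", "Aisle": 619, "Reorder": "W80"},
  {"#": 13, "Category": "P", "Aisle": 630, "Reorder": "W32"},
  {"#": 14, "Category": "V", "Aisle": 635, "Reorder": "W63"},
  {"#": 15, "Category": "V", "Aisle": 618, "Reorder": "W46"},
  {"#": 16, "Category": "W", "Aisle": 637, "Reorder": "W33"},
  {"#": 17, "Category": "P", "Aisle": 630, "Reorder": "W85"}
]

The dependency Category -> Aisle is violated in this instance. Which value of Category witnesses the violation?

V

Category=P: rows 1, 13, 17 → Aisle = 630, 630, 630 ✓
Category=M: rows 2, 12 → Aisle = 619, 619 ✓
Category=R: rows 3, 7, 9 → Aisle = 634, 634, 634 ✓
Category=K: row 4 → Aisle = 621 ✓
Category=W: rows 5, 16 → Aisle = 637, 637 ✓
Category=T: row 6 → Aisle = 632 ✓
Category=L: row 8 → Aisle = 627 ✓
Category=U: row 10 → Aisle = 636 ✓
Category=I: row 11 → Aisle = 634 ✓
Category=V: rows 14, 15 → Aisle takes values {635, 618} — violation
The only Category value with inconsistent Aisle is Category=V.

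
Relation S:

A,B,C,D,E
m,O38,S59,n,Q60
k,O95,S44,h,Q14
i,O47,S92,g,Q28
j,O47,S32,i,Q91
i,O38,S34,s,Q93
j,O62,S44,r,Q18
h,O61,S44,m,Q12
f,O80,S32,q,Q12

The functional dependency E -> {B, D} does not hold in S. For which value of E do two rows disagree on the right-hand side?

Q12

E=Q60: 1 row → {B,D} = (O38, n) ✓
E=Q14: 1 row → {B,D} = (O95, h) ✓
E=Q28: 1 row → {B,D} = (O47, g) ✓
E=Q91: 1 row → {B,D} = (O47, i) ✓
E=Q93: 1 row → {B,D} = (O38, s) ✓
E=Q18: 1 row → {B,D} = (O62, r) ✓
E=Q12: 2 rows → {B,D} takes values {(O61, m), (O80, q)} — violation
The only E value with inconsistent RHS is E=Q12.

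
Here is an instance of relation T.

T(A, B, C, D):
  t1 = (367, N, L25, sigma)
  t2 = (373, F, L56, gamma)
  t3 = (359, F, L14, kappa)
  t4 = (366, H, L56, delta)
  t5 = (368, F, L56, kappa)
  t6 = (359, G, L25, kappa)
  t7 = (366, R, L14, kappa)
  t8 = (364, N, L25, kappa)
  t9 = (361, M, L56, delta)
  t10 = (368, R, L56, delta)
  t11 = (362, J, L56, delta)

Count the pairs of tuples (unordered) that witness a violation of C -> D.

11

C=L25: violating pairs (1,6), (1,8) — 2 pairs.
C=L56: violating pairs (2,4), (2,5), (2,9), (2,10), (2,11), (4,5), (5,9), (5,10), (5,11) — 9 pairs.
C=L14: all 2 rows agree on D — 0 pairs.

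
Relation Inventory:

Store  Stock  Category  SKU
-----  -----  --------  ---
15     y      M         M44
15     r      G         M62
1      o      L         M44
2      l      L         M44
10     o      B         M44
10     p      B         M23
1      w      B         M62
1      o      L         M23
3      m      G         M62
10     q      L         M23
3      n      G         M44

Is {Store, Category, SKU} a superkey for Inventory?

Yes

All 11 rows have distinct {Store, Category, SKU} values, so {Store, Category, SKU} → (all attributes) holds and {Store, Category, SKU} is a superkey.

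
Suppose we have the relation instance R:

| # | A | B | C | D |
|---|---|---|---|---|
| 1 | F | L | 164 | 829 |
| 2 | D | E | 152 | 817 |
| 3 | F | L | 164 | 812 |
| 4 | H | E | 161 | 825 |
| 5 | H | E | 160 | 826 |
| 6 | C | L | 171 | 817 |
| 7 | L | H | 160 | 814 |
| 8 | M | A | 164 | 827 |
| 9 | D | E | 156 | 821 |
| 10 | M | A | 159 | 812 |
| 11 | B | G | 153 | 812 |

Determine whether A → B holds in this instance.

A=F: rows 1, 3 → B = L, L ✓
A=D: rows 2, 9 → B = E, E ✓
A=H: rows 4, 5 → B = E, E ✓
A=C: row 6 → B = L ✓
A=L: row 7 → B = H ✓
A=M: rows 8, 10 → B = A, A ✓
A=B: row 11 → B = G ✓
Every A value is associated with a single B value, so A → B holds.

Yes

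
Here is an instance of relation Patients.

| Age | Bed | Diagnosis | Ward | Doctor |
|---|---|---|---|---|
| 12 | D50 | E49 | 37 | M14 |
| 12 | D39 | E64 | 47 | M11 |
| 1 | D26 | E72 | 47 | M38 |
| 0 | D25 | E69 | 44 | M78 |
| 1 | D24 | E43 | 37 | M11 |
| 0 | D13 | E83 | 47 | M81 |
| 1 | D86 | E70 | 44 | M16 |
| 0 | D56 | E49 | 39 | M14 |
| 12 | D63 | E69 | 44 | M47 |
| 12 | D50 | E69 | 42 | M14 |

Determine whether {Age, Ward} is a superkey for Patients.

All 10 rows have distinct {Age, Ward} values, so {Age, Ward} → (all attributes) holds and {Age, Ward} is a superkey.

Yes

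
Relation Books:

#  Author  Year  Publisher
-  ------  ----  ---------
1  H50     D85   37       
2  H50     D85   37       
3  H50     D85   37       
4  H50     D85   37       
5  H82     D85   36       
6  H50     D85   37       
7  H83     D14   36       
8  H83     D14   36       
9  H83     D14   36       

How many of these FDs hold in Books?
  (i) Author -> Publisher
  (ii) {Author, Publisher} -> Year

2

(i) Author -> Publisher: every LHS value maps to a single RHS value — holds.
(ii) {Author, Publisher} -> Year: every LHS value maps to a single RHS value — holds.
2 of the 2 dependencies hold.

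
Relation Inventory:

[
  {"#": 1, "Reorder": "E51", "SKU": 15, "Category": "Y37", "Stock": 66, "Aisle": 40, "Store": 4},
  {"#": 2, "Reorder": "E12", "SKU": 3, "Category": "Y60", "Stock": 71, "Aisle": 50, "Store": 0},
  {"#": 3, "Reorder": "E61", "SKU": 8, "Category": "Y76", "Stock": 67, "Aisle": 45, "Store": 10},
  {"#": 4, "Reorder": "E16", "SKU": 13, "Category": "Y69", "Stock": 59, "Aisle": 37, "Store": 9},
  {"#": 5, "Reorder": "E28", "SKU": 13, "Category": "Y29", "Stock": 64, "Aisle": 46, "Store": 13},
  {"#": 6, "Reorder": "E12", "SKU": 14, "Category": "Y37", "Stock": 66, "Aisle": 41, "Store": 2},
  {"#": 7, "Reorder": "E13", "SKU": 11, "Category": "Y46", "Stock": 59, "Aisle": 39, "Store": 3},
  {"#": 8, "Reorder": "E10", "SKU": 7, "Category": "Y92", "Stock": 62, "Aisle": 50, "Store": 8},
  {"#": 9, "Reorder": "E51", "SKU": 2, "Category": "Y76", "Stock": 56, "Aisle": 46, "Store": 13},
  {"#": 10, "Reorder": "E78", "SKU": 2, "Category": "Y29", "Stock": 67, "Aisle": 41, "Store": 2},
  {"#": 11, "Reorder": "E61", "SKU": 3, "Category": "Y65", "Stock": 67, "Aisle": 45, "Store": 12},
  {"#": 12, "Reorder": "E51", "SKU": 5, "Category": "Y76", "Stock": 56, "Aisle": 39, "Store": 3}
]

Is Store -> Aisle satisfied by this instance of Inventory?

Yes

Store=4: row 1 → Aisle = 40 ✓
Store=0: row 2 → Aisle = 50 ✓
Store=10: row 3 → Aisle = 45 ✓
Store=9: row 4 → Aisle = 37 ✓
Store=13: rows 5, 9 → Aisle = 46, 46 ✓
Store=2: rows 6, 10 → Aisle = 41, 41 ✓
Store=3: rows 7, 12 → Aisle = 39, 39 ✓
Store=8: row 8 → Aisle = 50 ✓
Store=12: row 11 → Aisle = 45 ✓
Every Store value is associated with a single Aisle value, so Store -> Aisle holds.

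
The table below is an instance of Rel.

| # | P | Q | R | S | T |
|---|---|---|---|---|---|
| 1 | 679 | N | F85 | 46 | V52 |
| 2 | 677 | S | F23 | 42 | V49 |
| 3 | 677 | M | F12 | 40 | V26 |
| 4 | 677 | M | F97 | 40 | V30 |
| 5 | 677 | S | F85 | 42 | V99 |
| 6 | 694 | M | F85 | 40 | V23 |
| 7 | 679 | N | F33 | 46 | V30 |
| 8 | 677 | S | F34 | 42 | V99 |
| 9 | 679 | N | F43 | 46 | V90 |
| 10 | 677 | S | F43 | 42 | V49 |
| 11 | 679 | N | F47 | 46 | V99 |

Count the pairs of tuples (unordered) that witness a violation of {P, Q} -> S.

0

(P=679, Q=N): all 4 rows agree on S — 0 pairs.
(P=677, Q=S): all 4 rows agree on S — 0 pairs.
(P=677, Q=M): all 2 rows agree on S — 0 pairs.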